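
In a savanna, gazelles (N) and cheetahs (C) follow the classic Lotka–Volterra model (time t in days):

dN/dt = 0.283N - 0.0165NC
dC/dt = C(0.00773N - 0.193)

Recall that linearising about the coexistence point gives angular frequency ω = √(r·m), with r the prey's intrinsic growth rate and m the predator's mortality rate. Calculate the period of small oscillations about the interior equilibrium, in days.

T ≈ 26.9 days

Here r = 0.283 and m = 0.193, so r·m = 0.0546.
ω = √0.0546 = 0.234 per day, hence T = 2π/ω ≈ 26.9 days.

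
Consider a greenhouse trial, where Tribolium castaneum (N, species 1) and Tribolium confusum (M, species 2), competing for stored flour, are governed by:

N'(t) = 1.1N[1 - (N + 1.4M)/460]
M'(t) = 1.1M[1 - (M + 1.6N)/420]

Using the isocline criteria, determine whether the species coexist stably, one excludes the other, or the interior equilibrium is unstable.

unstable coexistence (outcome depends on initial conditions)

Compare the nullcline intercepts: K1/α12 = 460/1.4 = 329 < K2 = 420; K2/α21 = 420/1.6 = 262 < K1 = 460.
Since both are reversed, neither can invade when rare; the interior point is a saddle.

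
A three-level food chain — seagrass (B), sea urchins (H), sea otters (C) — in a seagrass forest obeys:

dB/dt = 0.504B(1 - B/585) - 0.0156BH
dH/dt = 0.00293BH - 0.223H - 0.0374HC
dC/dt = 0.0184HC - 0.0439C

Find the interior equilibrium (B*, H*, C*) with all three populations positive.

From dC/dt = 0: 0.0184H* = 0.0439, so H* = 2.39.
From dB/dt = 0: 0.504(1 - B*/585) = 0.0156·2.39, giving B* = 585·(1 - 0.0738) = 542.
From dH/dt = 0: 0.00293·542 - 0.223 = 0.0374C*, so C* = 1.36/0.0374 = 36.5.

B* ≈ 542, H* ≈ 2.39, C* ≈ 36.5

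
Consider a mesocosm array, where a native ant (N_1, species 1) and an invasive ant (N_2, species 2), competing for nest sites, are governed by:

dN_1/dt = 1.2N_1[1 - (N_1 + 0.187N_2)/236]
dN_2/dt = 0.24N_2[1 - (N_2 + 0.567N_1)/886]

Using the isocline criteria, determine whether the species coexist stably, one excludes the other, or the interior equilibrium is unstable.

Compare the nullcline intercepts: K1/α12 = 236/0.187 = 1260 > K2 = 886; K2/α21 = 886/0.567 = 1560 > K1 = 236.
Since both inequalities hold, each species can invade when rare, so the interior equilibrium is stable.

stable coexistence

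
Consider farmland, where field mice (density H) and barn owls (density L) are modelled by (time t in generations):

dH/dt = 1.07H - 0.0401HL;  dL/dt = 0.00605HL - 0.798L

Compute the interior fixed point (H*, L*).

H* ≈ 132, L* ≈ 26.7

Set dL/dt = 0 with L > 0: 0.00605H - 0.798 = 0, so H* = 0.798/0.00605 = 132.
Set dH/dt = 0 with H > 0: 1.07 - 0.0401L = 0, so L* = 1.07/0.0401 = 26.7.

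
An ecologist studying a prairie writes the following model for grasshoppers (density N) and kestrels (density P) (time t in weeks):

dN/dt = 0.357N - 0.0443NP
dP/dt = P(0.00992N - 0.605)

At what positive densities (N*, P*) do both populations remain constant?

N* ≈ 61, P* ≈ 8.06

Set dP/dt = 0 with P > 0: 0.00992N - 0.605 = 0, so N* = 0.605/0.00992 = 61.
Set dN/dt = 0 with N > 0: 0.357 - 0.0443P = 0, so P* = 0.357/0.0443 = 8.06.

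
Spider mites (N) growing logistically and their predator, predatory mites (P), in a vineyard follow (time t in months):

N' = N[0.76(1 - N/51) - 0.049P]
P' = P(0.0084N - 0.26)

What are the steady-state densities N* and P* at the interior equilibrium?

N* ≈ 31, P* ≈ 6.1

From dP/dt = 0 with P > 0: 0.0084N* = 0.26, so N* = 31.
Substitute into dN/dt = 0: 0.76(1 - 31/51) = 0.049P*.
The bracket is 0.393, giving P* = 0.299/0.049 = 6.1.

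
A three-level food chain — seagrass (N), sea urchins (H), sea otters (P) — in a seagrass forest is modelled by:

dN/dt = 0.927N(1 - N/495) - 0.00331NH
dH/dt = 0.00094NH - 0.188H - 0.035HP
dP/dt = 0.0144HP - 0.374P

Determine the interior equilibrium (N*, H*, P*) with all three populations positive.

N* ≈ 449, H* ≈ 26, P* ≈ 6.69

From dP/dt = 0: 0.0144H* = 0.374, so H* = 26.
From dN/dt = 0: 0.927(1 - N*/495) = 0.00331·26, giving N* = 495·(1 - 0.0927) = 449.
From dH/dt = 0: 0.00094·449 - 0.188 = 0.035P*, so P* = 0.234/0.035 = 6.69.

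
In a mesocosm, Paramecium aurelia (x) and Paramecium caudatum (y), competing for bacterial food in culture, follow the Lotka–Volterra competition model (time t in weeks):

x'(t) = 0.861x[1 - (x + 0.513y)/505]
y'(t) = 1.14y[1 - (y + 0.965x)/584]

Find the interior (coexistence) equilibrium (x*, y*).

x* ≈ 407, y* ≈ 191

Setting both brackets to zero gives the nullclines x + 0.513y = 505 and 0.965x + y = 584.
Substituting y = 584 - 0.965x into the first: x(1 - 0.513·0.965) = 505 - 0.513·584.
So x* = 205/0.505 = 407, and then y* = 584 - 0.965·407 = 191.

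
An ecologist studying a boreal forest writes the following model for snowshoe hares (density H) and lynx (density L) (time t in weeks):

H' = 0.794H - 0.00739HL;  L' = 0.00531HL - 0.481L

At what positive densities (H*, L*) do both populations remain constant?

Set dL/dt = 0 with L > 0: 0.00531H - 0.481 = 0, so H* = 0.481/0.00531 = 90.6.
Set dH/dt = 0 with H > 0: 0.794 - 0.00739L = 0, so L* = 0.794/0.00739 = 107.

H* ≈ 90.6, L* ≈ 107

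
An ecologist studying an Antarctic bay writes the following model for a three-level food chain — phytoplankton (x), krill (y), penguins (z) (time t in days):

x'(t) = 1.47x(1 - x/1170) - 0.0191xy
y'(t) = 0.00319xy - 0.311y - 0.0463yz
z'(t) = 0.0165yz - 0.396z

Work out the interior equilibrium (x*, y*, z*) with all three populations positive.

x* ≈ 805, y* ≈ 24, z* ≈ 48.8

From dz/dt = 0: 0.0165y* = 0.396, so y* = 24.
From dx/dt = 0: 1.47(1 - x*/1170) = 0.0191·24, giving x* = 1170·(1 - 0.312) = 805.
From dy/dt = 0: 0.00319·805 - 0.311 = 0.0463z*, so z* = 2.26/0.0463 = 48.8.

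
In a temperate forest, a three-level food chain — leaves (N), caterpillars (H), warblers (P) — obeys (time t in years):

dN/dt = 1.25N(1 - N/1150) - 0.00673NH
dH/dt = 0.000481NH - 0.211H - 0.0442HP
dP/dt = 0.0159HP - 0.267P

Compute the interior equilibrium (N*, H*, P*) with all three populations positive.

N* ≈ 1050, H* ≈ 16.8, P* ≈ 6.61

From dP/dt = 0: 0.0159H* = 0.267, so H* = 16.8.
From dN/dt = 0: 1.25(1 - N*/1150) = 0.00673·16.8, giving N* = 1150·(1 - 0.0904) = 1050.
From dH/dt = 0: 0.000481·1050 - 0.211 = 0.0442P*, so P* = 0.292/0.0442 = 6.61.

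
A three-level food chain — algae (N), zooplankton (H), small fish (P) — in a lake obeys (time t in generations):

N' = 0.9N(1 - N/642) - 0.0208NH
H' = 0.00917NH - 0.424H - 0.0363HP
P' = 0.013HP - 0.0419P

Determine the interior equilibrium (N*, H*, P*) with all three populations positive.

N* ≈ 594, H* ≈ 3.22, P* ≈ 138

From dP/dt = 0: 0.013H* = 0.0419, so H* = 3.22.
From dN/dt = 0: 0.9(1 - N*/642) = 0.0208·3.22, giving N* = 642·(1 - 0.0745) = 594.
From dH/dt = 0: 0.00917·594 - 0.424 = 0.0363P*, so P* = 5.02/0.0363 = 138.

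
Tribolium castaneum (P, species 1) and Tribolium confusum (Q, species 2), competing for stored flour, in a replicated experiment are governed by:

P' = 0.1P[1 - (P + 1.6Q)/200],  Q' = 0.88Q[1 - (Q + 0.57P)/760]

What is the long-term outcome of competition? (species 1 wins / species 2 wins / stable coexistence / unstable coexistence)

species 2 excludes species 1

Compare the nullcline intercepts: K1/α12 = 200/1.6 = 125 < K2 = 760; K2/α21 = 760/0.57 = 1330 > K1 = 200.
Since the inequalities point opposite ways, species 2 can invade but species 1 cannot.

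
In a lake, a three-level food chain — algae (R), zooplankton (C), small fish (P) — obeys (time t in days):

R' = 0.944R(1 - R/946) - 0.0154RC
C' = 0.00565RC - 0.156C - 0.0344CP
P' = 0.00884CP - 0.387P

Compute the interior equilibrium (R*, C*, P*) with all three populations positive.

From dP/dt = 0: 0.00884C* = 0.387, so C* = 43.8.
From dR/dt = 0: 0.944(1 - R*/946) = 0.0154·43.8, giving R* = 946·(1 - 0.714) = 270.
From dC/dt = 0: 0.00565·270 - 0.156 = 0.0344P*, so P* = 1.37/0.0344 = 39.9.

R* ≈ 270, C* ≈ 43.8, P* ≈ 39.9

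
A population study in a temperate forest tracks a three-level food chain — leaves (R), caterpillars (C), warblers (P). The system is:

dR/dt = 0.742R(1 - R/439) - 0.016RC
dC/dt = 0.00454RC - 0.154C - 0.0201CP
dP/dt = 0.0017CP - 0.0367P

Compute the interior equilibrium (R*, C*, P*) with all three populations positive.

R* ≈ 235, C* ≈ 21.6, P* ≈ 45.3

From dP/dt = 0: 0.0017C* = 0.0367, so C* = 21.6.
From dR/dt = 0: 0.742(1 - R*/439) = 0.016·21.6, giving R* = 439·(1 - 0.466) = 235.
From dC/dt = 0: 0.00454·235 - 0.154 = 0.0201P*, so P* = 0.911/0.0201 = 45.3.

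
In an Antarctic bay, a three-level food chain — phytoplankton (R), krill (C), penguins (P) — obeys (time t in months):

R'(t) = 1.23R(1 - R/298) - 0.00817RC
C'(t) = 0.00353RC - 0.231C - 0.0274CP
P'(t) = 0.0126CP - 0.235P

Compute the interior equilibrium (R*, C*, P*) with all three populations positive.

From dP/dt = 0: 0.0126C* = 0.235, so C* = 18.7.
From dR/dt = 0: 1.23(1 - R*/298) = 0.00817·18.7, giving R* = 298·(1 - 0.124) = 261.
From dC/dt = 0: 0.00353·261 - 0.231 = 0.0274P*, so P* = 0.691/0.0274 = 25.2.

R* ≈ 261, C* ≈ 18.7, P* ≈ 25.2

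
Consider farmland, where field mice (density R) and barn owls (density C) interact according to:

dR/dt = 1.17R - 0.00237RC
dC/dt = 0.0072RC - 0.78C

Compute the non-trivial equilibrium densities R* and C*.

R* ≈ 108, C* ≈ 494

Set dC/dt = 0 with C > 0: 0.0072R - 0.78 = 0, so R* = 0.78/0.0072 = 108.
Set dR/dt = 0 with R > 0: 1.17 - 0.00237C = 0, so C* = 1.17/0.00237 = 494.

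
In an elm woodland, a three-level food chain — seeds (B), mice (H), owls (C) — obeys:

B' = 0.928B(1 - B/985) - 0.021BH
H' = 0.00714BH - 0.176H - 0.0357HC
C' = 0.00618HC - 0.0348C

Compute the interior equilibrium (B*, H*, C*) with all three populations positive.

From dC/dt = 0: 0.00618H* = 0.0348, so H* = 5.63.
From dB/dt = 0: 0.928(1 - B*/985) = 0.021·5.63, giving B* = 985·(1 - 0.127) = 859.
From dH/dt = 0: 0.00714·859 - 0.176 = 0.0357C*, so C* = 5.96/0.0357 = 167.

B* ≈ 859, H* ≈ 5.63, C* ≈ 167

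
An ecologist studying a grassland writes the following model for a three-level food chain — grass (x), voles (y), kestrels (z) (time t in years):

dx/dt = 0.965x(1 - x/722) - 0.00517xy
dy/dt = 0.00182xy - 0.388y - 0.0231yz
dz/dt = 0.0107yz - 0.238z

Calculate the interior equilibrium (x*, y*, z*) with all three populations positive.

From dz/dt = 0: 0.0107y* = 0.238, so y* = 22.2.
From dx/dt = 0: 0.965(1 - x*/722) = 0.00517·22.2, giving x* = 722·(1 - 0.119) = 636.
From dy/dt = 0: 0.00182·636 - 0.388 = 0.0231z*, so z* = 0.769/0.0231 = 33.3.

x* ≈ 636, y* ≈ 22.2, z* ≈ 33.3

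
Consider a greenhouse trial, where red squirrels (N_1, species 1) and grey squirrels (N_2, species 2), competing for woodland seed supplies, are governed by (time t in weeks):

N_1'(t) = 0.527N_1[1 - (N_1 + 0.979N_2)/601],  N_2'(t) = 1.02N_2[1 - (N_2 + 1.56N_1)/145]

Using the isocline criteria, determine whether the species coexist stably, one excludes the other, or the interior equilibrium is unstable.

species 1 excludes species 2

Compare the nullcline intercepts: K1/α12 = 601/0.979 = 614 > K2 = 145; K2/α21 = 145/1.56 = 92.9 < K1 = 601.
Since the inequalities point opposite ways, species 1 can invade but species 2 cannot.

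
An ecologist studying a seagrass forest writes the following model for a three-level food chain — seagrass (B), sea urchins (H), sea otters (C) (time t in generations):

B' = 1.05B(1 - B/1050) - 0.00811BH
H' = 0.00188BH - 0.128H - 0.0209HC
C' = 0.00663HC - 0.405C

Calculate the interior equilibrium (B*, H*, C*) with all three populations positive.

From dC/dt = 0: 0.00663H* = 0.405, so H* = 61.1.
From dB/dt = 0: 1.05(1 - B*/1050) = 0.00811·61.1, giving B* = 1050·(1 - 0.472) = 555.
From dH/dt = 0: 0.00188·555 - 0.128 = 0.0209C*, so C* = 0.915/0.0209 = 43.8.

B* ≈ 555, H* ≈ 61.1, C* ≈ 43.8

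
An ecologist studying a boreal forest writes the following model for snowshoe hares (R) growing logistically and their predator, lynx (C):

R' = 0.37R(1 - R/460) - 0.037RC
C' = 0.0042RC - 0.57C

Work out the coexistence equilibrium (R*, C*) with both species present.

From dC/dt = 0 with C > 0: 0.0042R* = 0.57, so R* = 136.
Substitute into dR/dt = 0: 0.37(1 - 136/460) = 0.037C*.
The bracket is 0.705, giving C* = 0.261/0.037 = 7.05.

R* ≈ 136, C* ≈ 7.05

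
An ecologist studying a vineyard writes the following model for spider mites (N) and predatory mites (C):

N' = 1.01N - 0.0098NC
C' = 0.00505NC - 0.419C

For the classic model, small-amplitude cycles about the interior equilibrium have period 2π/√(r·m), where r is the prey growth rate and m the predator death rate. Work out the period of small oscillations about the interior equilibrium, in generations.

T ≈ 9.66 generations

Here r = 1.01 and m = 0.419, so r·m = 0.423.
ω = √0.423 = 0.651 per generation, hence T = 2π/ω ≈ 9.66 generations.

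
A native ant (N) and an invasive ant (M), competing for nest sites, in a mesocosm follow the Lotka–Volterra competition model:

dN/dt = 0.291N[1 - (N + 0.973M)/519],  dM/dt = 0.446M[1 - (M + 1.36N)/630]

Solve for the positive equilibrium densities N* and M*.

N* ≈ 291, M* ≈ 235

Setting both brackets to zero gives the nullclines N + 0.973M = 519 and 1.36N + M = 630.
Substituting M = 630 - 1.36N into the first: N(1 - 0.973·1.36) = 519 - 0.973·630.
So N* = -94/-0.323 = 291, and then M* = 630 - 1.36·291 = 235.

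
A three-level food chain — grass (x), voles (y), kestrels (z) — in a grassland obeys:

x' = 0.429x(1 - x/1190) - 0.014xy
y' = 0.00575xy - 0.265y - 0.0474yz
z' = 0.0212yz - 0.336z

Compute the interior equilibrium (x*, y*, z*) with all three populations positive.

x* ≈ 575, y* ≈ 15.8, z* ≈ 64.1

From dz/dt = 0: 0.0212y* = 0.336, so y* = 15.8.
From dx/dt = 0: 0.429(1 - x*/1190) = 0.014·15.8, giving x* = 1190·(1 - 0.517) = 575.
From dy/dt = 0: 0.00575·575 - 0.265 = 0.0474z*, so z* = 3.04/0.0474 = 64.1.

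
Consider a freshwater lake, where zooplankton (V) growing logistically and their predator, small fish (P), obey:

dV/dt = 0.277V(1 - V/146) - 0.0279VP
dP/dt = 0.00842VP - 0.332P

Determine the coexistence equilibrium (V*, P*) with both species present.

From dP/dt = 0 with P > 0: 0.00842V* = 0.332, so V* = 39.4.
Substitute into dV/dt = 0: 0.277(1 - 39.4/146) = 0.0279P*.
The bracket is 0.73, giving P* = 0.202/0.0279 = 7.25.

V* ≈ 39.4, P* ≈ 7.25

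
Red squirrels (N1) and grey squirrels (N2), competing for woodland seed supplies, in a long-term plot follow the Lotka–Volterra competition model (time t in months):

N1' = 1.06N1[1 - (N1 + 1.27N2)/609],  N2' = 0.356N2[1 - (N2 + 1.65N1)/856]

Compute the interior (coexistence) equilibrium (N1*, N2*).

N1* ≈ 436, N2* ≈ 136

Setting both brackets to zero gives the nullclines N1 + 1.27N2 = 609 and 1.65N1 + N2 = 856.
Substituting N2 = 856 - 1.65N1 into the first: N1(1 - 1.27·1.65) = 609 - 1.27·856.
So N1* = -478/-1.1 = 436, and then N2* = 856 - 1.65·436 = 136.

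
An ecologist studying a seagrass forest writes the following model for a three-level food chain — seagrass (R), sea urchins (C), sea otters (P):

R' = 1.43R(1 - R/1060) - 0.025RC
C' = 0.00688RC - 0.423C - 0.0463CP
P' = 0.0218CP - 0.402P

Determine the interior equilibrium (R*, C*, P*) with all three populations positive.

R* ≈ 718, C* ≈ 18.4, P* ≈ 97.6

From dP/dt = 0: 0.0218C* = 0.402, so C* = 18.4.
From dR/dt = 0: 1.43(1 - R*/1060) = 0.025·18.4, giving R* = 1060·(1 - 0.322) = 718.
From dC/dt = 0: 0.00688·718 - 0.423 = 0.0463P*, so P* = 4.52/0.0463 = 97.6.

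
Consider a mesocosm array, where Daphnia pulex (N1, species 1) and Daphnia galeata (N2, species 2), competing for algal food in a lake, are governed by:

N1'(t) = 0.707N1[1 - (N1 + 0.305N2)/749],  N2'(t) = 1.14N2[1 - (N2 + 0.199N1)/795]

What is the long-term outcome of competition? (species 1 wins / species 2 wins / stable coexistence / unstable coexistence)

stable coexistence

Compare the nullcline intercepts: K1/α12 = 749/0.305 = 2460 > K2 = 795; K2/α21 = 795/0.199 = 3990 > K1 = 749.
Since both inequalities hold, each species can invade when rare, so the interior equilibrium is stable.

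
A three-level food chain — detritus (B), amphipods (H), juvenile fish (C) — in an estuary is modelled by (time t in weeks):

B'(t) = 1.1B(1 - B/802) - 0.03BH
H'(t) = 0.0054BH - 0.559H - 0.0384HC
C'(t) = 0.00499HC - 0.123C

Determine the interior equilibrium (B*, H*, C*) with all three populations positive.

From dC/dt = 0: 0.00499H* = 0.123, so H* = 24.6.
From dB/dt = 0: 1.1(1 - B*/802) = 0.03·24.6, giving B* = 802·(1 - 0.672) = 263.
From dH/dt = 0: 0.0054·263 - 0.559 = 0.0384C*, so C* = 0.86/0.0384 = 22.4.

B* ≈ 263, H* ≈ 24.6, C* ≈ 22.4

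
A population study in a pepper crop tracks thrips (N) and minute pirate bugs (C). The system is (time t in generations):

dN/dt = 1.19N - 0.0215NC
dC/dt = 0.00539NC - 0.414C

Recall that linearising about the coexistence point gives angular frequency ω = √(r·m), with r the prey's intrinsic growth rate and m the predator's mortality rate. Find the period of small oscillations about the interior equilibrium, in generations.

T ≈ 8.95 generations

Here r = 1.19 and m = 0.414, so r·m = 0.493.
ω = √0.493 = 0.702 per generation, hence T = 2π/ω ≈ 8.95 generations.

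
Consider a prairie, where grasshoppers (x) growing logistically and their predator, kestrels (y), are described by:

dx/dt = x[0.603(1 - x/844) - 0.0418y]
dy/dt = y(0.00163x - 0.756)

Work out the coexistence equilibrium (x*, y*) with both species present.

x* ≈ 464, y* ≈ 6.5

From dy/dt = 0 with y > 0: 0.00163x* = 0.756, so x* = 464.
Substitute into dx/dt = 0: 0.603(1 - 464/844) = 0.0418y*.
The bracket is 0.45, giving y* = 0.272/0.0418 = 6.5.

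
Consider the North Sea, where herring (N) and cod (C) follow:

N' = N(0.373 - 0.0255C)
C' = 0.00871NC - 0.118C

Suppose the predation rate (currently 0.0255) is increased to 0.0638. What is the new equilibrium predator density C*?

C* ≈ 5.85

At the interior fixed point, setting dN/dt = 0 with N > 0 fixes C* = (prey growth rate)/(NC coefficient) — independent of the other coefficients.
With the change, C* = 0.373/0.0638 = 5.85; it falls from 14.6.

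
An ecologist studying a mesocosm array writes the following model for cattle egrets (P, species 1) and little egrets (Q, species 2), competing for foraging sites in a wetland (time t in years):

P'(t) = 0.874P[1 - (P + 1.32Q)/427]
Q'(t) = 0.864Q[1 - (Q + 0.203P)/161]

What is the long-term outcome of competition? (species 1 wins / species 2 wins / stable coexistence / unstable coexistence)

stable coexistence

Compare the nullcline intercepts: K1/α12 = 427/1.32 = 323 > K2 = 161; K2/α21 = 161/0.203 = 793 > K1 = 427.
Since both inequalities hold, each species can invade when rare, so the interior equilibrium is stable.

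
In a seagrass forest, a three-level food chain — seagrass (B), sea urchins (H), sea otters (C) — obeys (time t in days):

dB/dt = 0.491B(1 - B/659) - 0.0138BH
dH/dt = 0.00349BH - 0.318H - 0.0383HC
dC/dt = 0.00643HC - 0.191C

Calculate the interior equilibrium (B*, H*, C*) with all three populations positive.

From dC/dt = 0: 0.00643H* = 0.191, so H* = 29.7.
From dB/dt = 0: 0.491(1 - B*/659) = 0.0138·29.7, giving B* = 659·(1 - 0.835) = 109.
From dH/dt = 0: 0.00349·109 - 0.318 = 0.0383C*, so C* = 0.0618/0.0383 = 1.61.

B* ≈ 109, H* ≈ 29.7, C* ≈ 1.61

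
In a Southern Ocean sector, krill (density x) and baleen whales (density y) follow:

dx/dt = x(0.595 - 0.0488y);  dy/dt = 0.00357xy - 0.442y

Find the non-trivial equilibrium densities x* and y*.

x* ≈ 124, y* ≈ 12.2

Set dy/dt = 0 with y > 0: 0.00357x - 0.442 = 0, so x* = 0.442/0.00357 = 124.
Set dx/dt = 0 with x > 0: 0.595 - 0.0488y = 0, so y* = 0.595/0.0488 = 12.2.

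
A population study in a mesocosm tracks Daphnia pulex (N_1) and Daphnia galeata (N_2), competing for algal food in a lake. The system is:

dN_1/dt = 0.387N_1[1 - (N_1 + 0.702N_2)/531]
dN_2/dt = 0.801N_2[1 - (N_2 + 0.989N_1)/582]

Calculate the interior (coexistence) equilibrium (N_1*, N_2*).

N_1* ≈ 400, N_2* ≈ 186

Setting both brackets to zero gives the nullclines N_1 + 0.702N_2 = 531 and 0.989N_1 + N_2 = 582.
Substituting N_2 = 582 - 0.989N_1 into the first: N_1(1 - 0.702·0.989) = 531 - 0.702·582.
So N_1* = 122/0.306 = 400, and then N_2* = 582 - 0.989·400 = 186.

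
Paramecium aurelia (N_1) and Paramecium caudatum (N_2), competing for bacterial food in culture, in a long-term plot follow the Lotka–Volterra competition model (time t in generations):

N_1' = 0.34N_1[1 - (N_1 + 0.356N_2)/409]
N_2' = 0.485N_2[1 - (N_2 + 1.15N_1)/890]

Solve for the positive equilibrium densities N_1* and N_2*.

N_1* ≈ 156, N_2* ≈ 711

Setting both brackets to zero gives the nullclines N_1 + 0.356N_2 = 409 and 1.15N_1 + N_2 = 890.
Substituting N_2 = 890 - 1.15N_1 into the first: N_1(1 - 0.356·1.15) = 409 - 0.356·890.
So N_1* = 92.2/0.591 = 156, and then N_2* = 890 - 1.15·156 = 711.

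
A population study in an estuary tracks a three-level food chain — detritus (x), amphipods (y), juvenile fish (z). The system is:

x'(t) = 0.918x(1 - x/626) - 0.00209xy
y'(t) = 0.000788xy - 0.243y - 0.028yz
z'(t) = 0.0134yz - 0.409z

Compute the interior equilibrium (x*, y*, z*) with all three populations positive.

From dz/dt = 0: 0.0134y* = 0.409, so y* = 30.5.
From dx/dt = 0: 0.918(1 - x*/626) = 0.00209·30.5, giving x* = 626·(1 - 0.0695) = 582.
From dy/dt = 0: 0.000788·582 - 0.243 = 0.028z*, so z* = 0.216/0.028 = 7.71.

x* ≈ 582, y* ≈ 30.5, z* ≈ 7.71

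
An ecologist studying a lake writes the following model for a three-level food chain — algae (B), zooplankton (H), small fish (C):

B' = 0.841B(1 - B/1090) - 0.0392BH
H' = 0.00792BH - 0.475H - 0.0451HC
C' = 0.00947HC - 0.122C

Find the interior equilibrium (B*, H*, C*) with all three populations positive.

From dC/dt = 0: 0.00947H* = 0.122, so H* = 12.9.
From dB/dt = 0: 0.841(1 - B*/1090) = 0.0392·12.9, giving B* = 1090·(1 - 0.6) = 435.
From dH/dt = 0: 0.00792·435 - 0.475 = 0.0451C*, so C* = 2.97/0.0451 = 65.9.

B* ≈ 435, H* ≈ 12.9, C* ≈ 65.9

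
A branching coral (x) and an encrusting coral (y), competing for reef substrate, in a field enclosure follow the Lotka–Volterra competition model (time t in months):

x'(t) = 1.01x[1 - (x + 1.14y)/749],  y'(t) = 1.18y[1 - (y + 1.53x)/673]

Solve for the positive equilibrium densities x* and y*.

x* ≈ 24.5, y* ≈ 636

Setting both brackets to zero gives the nullclines x + 1.14y = 749 and 1.53x + y = 673.
Substituting y = 673 - 1.53x into the first: x(1 - 1.14·1.53) = 749 - 1.14·673.
So x* = -18.2/-0.744 = 24.5, and then y* = 673 - 1.53·24.5 = 636.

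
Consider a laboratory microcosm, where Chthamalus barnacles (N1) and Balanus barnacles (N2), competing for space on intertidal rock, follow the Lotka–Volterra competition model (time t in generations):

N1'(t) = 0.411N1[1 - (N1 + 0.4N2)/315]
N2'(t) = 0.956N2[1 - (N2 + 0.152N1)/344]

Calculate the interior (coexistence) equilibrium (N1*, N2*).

Setting both brackets to zero gives the nullclines N1 + 0.4N2 = 315 and 0.152N1 + N2 = 344.
Substituting N2 = 344 - 0.152N1 into the first: N1(1 - 0.4·0.152) = 315 - 0.4·344.
So N1* = 177/0.939 = 189, and then N2* = 344 - 0.152·189 = 315.

N1* ≈ 189, N2* ≈ 315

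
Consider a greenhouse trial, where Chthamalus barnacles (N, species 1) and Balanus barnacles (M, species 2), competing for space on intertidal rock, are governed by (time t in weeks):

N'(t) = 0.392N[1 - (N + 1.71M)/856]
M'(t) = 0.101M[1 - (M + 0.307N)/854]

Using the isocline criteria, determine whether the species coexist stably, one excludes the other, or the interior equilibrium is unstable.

Compare the nullcline intercepts: K1/α12 = 856/1.71 = 501 < K2 = 854; K2/α21 = 854/0.307 = 2780 > K1 = 856.
Since the inequalities point opposite ways, species 2 can invade but species 1 cannot.

species 2 excludes species 1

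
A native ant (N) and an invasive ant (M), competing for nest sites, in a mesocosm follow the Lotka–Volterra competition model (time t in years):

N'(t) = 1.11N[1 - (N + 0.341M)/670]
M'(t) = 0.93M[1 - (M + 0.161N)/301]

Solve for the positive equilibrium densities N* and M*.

Setting both brackets to zero gives the nullclines N + 0.341M = 670 and 0.161N + M = 301.
Substituting M = 301 - 0.161N into the first: N(1 - 0.341·0.161) = 670 - 0.341·301.
So N* = 567/0.945 = 600, and then M* = 301 - 0.161·600 = 204.

N* ≈ 600, M* ≈ 204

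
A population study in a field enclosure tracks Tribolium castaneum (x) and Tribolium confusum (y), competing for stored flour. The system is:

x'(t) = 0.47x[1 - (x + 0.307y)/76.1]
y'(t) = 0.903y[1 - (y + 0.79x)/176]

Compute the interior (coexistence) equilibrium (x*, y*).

x* ≈ 29.1, y* ≈ 153

Setting both brackets to zero gives the nullclines x + 0.307y = 76.1 and 0.79x + y = 176.
Substituting y = 176 - 0.79x into the first: x(1 - 0.307·0.79) = 76.1 - 0.307·176.
So x* = 22.1/0.757 = 29.1, and then y* = 176 - 0.79·29.1 = 153.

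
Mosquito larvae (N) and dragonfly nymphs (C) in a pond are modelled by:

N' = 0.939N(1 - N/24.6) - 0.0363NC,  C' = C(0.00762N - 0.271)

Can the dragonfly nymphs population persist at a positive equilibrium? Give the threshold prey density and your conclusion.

The predator equation gives dC/dt > 0 only when N > 0.271/0.00762 = 35.6.
Without the predator, N → K = 24.6. Since 24.6 < 35.6, the predator cannot invade.

Threshold N = 35.6; K < 35.6, so no, the predator goes extinct.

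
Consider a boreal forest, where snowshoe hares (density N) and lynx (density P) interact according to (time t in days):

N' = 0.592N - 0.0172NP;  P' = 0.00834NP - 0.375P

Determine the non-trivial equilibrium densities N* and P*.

N* ≈ 45, P* ≈ 34.4

Set dP/dt = 0 with P > 0: 0.00834N - 0.375 = 0, so N* = 0.375/0.00834 = 45.
Set dN/dt = 0 with N > 0: 0.592 - 0.0172P = 0, so P* = 0.592/0.0172 = 34.4.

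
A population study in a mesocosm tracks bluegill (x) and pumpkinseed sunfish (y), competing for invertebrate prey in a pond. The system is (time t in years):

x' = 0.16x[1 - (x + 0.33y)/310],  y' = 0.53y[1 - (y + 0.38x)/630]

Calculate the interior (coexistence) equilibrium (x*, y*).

Setting both brackets to zero gives the nullclines x + 0.33y = 310 and 0.38x + y = 630.
Substituting y = 630 - 0.38x into the first: x(1 - 0.33·0.38) = 310 - 0.33·630.
So x* = 102/0.875 = 117, and then y* = 630 - 0.38·117 = 586.

x* ≈ 117, y* ≈ 586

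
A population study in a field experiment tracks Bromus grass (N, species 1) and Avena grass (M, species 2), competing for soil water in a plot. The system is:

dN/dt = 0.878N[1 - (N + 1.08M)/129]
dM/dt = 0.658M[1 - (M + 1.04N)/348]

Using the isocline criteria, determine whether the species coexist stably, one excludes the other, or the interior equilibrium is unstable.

species 2 excludes species 1

Compare the nullcline intercepts: K1/α12 = 129/1.08 = 119 < K2 = 348; K2/α21 = 348/1.04 = 335 > K1 = 129.
Since the inequalities point opposite ways, species 2 can invade but species 1 cannot.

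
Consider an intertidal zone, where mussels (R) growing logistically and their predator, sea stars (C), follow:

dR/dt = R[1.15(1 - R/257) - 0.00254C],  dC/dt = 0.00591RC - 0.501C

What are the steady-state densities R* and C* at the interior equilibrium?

From dC/dt = 0 with C > 0: 0.00591R* = 0.501, so R* = 84.8.
Substitute into dR/dt = 0: 1.15(1 - 84.8/257) = 0.00254C*.
The bracket is 0.67, giving C* = 0.771/0.00254 = 303.

R* ≈ 84.8, C* ≈ 303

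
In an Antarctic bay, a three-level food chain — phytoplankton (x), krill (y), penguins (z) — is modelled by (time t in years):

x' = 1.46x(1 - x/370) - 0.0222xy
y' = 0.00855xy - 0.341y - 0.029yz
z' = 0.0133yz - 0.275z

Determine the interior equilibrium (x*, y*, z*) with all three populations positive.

From dz/dt = 0: 0.0133y* = 0.275, so y* = 20.7.
From dx/dt = 0: 1.46(1 - x*/370) = 0.0222·20.7, giving x* = 370·(1 - 0.314) = 254.
From dy/dt = 0: 0.00855·254 - 0.341 = 0.029z*, so z* = 1.83/0.029 = 63.

x* ≈ 254, y* ≈ 20.7, z* ≈ 63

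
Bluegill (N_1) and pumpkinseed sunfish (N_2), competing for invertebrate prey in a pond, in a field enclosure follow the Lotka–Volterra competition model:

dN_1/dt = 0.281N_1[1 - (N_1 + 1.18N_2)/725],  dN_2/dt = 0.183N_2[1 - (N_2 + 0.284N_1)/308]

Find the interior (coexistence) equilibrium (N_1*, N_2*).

N_1* ≈ 544, N_2* ≈ 154

Setting both brackets to zero gives the nullclines N_1 + 1.18N_2 = 725 and 0.284N_1 + N_2 = 308.
Substituting N_2 = 308 - 0.284N_1 into the first: N_1(1 - 1.18·0.284) = 725 - 1.18·308.
So N_1* = 362/0.665 = 544, and then N_2* = 308 - 0.284·544 = 154.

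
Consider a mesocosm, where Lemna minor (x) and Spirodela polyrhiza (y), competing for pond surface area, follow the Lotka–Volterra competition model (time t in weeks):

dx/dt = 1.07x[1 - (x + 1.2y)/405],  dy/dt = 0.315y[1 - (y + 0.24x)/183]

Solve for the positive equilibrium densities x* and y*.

x* ≈ 260, y* ≈ 121

Setting both brackets to zero gives the nullclines x + 1.2y = 405 and 0.24x + y = 183.
Substituting y = 183 - 0.24x into the first: x(1 - 1.2·0.24) = 405 - 1.2·183.
So x* = 185/0.712 = 260, and then y* = 183 - 0.24·260 = 121.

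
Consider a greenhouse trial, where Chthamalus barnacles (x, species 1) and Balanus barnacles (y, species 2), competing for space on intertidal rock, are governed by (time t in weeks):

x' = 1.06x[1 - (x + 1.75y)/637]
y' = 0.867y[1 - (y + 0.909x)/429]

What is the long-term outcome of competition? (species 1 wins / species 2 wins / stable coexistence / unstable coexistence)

unstable coexistence (outcome depends on initial conditions)

Compare the nullcline intercepts: K1/α12 = 637/1.75 = 364 < K2 = 429; K2/α21 = 429/0.909 = 472 < K1 = 637.
Since both are reversed, neither can invade when rare; the interior point is a saddle.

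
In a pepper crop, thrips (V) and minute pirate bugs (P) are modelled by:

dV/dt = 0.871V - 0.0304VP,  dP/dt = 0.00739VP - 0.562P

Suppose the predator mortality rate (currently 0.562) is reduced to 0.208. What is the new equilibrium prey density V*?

At the interior fixed point, setting dP/dt = 0 with P > 0 fixes V* = (predator death rate)/(VP coefficient) — independent of the other coefficients.
With the change, V* = 0.208/0.00739 = 28.1; it falls from 76.

V* ≈ 28.1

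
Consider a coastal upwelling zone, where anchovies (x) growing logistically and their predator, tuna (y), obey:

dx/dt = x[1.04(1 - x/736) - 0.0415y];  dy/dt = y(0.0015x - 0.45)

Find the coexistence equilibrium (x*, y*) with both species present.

From dy/dt = 0 with y > 0: 0.0015x* = 0.45, so x* = 300.
Substitute into dx/dt = 0: 1.04(1 - 300/736) = 0.0415y*.
The bracket is 0.592, giving y* = 0.616/0.0415 = 14.8.

x* ≈ 300, y* ≈ 14.8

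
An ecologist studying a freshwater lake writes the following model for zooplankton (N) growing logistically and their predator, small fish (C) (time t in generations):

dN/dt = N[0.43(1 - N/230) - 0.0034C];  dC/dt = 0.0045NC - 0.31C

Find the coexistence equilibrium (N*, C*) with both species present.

N* ≈ 68.9, C* ≈ 88.6

From dC/dt = 0 with C > 0: 0.0045N* = 0.31, so N* = 68.9.
Substitute into dN/dt = 0: 0.43(1 - 68.9/230) = 0.0034C*.
The bracket is 0.7, giving C* = 0.301/0.0034 = 88.6.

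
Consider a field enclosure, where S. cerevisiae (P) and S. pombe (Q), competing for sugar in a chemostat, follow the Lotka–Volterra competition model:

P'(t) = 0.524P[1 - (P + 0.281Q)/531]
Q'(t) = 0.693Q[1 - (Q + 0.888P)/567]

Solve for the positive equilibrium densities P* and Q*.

Setting both brackets to zero gives the nullclines P + 0.281Q = 531 and 0.888P + Q = 567.
Substituting Q = 567 - 0.888P into the first: P(1 - 0.281·0.888) = 531 - 0.281·567.
So P* = 372/0.75 = 495, and then Q* = 567 - 0.888·495 = 127.

P* ≈ 495, Q* ≈ 127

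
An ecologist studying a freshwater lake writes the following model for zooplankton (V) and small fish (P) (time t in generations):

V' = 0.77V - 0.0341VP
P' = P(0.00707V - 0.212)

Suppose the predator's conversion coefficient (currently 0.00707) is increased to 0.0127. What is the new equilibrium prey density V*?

At the interior fixed point, setting dP/dt = 0 with P > 0 fixes V* = (predator death rate)/(VP coefficient) — independent of the other coefficients.
With the change, V* = 0.212/0.0127 = 16.7; it falls from 30.

V* ≈ 16.7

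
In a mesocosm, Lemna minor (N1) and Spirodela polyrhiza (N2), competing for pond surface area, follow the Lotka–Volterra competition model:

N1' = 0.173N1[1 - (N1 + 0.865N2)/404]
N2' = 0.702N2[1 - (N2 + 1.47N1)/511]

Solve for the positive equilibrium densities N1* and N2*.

Setting both brackets to zero gives the nullclines N1 + 0.865N2 = 404 and 1.47N1 + N2 = 511.
Substituting N2 = 511 - 1.47N1 into the first: N1(1 - 0.865·1.47) = 404 - 0.865·511.
So N1* = -38/-0.272 = 140, and then N2* = 511 - 1.47·140 = 305.

N1* ≈ 140, N2* ≈ 305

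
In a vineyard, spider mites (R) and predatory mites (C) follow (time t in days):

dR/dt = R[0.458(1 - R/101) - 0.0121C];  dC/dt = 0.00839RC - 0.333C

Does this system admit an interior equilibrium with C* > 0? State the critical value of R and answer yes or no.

Threshold R = 39.7; K > 39.7, so yes, the predator persists.

The predator equation gives dC/dt > 0 only when R > 0.333/0.00839 = 39.7.
Without the predator, R → K = 101. Since 101 > 39.7, the predator can invade and persist.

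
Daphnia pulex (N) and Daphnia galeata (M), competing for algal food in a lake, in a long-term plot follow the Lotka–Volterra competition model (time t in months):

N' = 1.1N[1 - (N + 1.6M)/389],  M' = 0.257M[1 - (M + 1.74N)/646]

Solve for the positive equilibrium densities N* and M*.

Setting both brackets to zero gives the nullclines N + 1.6M = 389 and 1.74N + M = 646.
Substituting M = 646 - 1.74N into the first: N(1 - 1.6·1.74) = 389 - 1.6·646.
So N* = -645/-1.78 = 361, and then M* = 646 - 1.74·361 = 17.3.

N* ≈ 361, M* ≈ 17.3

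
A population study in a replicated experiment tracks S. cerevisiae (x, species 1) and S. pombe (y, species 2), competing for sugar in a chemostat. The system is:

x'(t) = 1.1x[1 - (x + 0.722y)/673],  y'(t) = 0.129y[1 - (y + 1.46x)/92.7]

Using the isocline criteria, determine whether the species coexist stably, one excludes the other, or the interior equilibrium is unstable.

species 1 excludes species 2

Compare the nullcline intercepts: K1/α12 = 673/0.722 = 932 > K2 = 92.7; K2/α21 = 92.7/1.46 = 63.5 < K1 = 673.
Since the inequalities point opposite ways, species 1 can invade but species 2 cannot.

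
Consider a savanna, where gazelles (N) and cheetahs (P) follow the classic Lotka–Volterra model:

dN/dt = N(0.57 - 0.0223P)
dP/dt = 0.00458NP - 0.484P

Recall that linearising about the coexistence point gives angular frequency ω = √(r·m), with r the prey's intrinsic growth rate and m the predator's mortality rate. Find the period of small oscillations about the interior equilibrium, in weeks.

T ≈ 12 weeks

Here r = 0.57 and m = 0.484, so r·m = 0.276.
ω = √0.276 = 0.525 per week, hence T = 2π/ω ≈ 12 weeks.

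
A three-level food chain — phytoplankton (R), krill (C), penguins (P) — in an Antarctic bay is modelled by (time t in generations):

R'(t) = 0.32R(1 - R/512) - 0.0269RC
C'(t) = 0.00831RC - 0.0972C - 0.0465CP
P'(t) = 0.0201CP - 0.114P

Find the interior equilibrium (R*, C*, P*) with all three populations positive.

From dP/dt = 0: 0.0201C* = 0.114, so C* = 5.67.
From dR/dt = 0: 0.32(1 - R*/512) = 0.0269·5.67, giving R* = 512·(1 - 0.477) = 268.
From dC/dt = 0: 0.00831·268 - 0.0972 = 0.0465P*, so P* = 2.13/0.0465 = 45.8.

R* ≈ 268, C* ≈ 5.67, P* ≈ 45.8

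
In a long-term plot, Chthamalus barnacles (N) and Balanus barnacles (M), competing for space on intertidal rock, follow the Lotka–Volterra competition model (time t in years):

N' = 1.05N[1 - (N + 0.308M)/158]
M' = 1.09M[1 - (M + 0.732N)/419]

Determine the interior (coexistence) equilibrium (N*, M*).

Setting both brackets to zero gives the nullclines N + 0.308M = 158 and 0.732N + M = 419.
Substituting M = 419 - 0.732N into the first: N(1 - 0.308·0.732) = 158 - 0.308·419.
So N* = 28.9/0.775 = 37.4, and then M* = 419 - 0.732·37.4 = 392.

N* ≈ 37.4, M* ≈ 392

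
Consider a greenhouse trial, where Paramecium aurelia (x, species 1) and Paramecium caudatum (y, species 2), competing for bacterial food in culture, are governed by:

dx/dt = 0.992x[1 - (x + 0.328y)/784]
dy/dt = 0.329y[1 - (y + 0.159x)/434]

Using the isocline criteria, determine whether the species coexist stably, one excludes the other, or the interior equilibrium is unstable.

Compare the nullcline intercepts: K1/α12 = 784/0.328 = 2390 > K2 = 434; K2/α21 = 434/0.159 = 2730 > K1 = 784.
Since both inequalities hold, each species can invade when rare, so the interior equilibrium is stable.

stable coexistence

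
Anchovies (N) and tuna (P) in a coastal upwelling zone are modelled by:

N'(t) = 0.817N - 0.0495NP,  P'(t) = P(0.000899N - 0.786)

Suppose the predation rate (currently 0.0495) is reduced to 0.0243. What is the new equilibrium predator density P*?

At the interior fixed point, setting dN/dt = 0 with N > 0 fixes P* = (prey growth rate)/(NP coefficient) — independent of the other coefficients.
With the change, P* = 0.817/0.0243 = 33.6; it rises from 16.5.

P* ≈ 33.6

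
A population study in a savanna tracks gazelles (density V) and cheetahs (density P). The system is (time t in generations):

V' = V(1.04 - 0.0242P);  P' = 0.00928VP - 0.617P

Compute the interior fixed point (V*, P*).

Set dP/dt = 0 with P > 0: 0.00928V - 0.617 = 0, so V* = 0.617/0.00928 = 66.5.
Set dV/dt = 0 with V > 0: 1.04 - 0.0242P = 0, so P* = 1.04/0.0242 = 43.

V* ≈ 66.5, P* ≈ 43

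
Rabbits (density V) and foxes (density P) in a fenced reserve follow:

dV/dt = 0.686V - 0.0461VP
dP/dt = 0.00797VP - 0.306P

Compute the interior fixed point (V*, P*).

V* ≈ 38.4, P* ≈ 14.9

Set dP/dt = 0 with P > 0: 0.00797V - 0.306 = 0, so V* = 0.306/0.00797 = 38.4.
Set dV/dt = 0 with V > 0: 0.686 - 0.0461P = 0, so P* = 0.686/0.0461 = 14.9.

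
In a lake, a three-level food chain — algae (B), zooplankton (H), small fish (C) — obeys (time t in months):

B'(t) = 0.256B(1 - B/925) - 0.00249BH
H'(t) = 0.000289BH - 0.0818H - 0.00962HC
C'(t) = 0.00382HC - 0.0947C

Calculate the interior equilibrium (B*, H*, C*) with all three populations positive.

B* ≈ 702, H* ≈ 24.8, C* ≈ 12.6

From dC/dt = 0: 0.00382H* = 0.0947, so H* = 24.8.
From dB/dt = 0: 0.256(1 - B*/925) = 0.00249·24.8, giving B* = 925·(1 - 0.241) = 702.
From dH/dt = 0: 0.000289·702 - 0.0818 = 0.00962C*, so C* = 0.121/0.00962 = 12.6.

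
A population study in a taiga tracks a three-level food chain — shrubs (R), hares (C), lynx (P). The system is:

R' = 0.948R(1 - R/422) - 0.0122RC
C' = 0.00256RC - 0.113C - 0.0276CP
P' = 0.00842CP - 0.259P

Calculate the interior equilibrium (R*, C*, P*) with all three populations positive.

R* ≈ 255, C* ≈ 30.8, P* ≈ 19.6

From dP/dt = 0: 0.00842C* = 0.259, so C* = 30.8.
From dR/dt = 0: 0.948(1 - R*/422) = 0.0122·30.8, giving R* = 422·(1 - 0.396) = 255.
From dC/dt = 0: 0.00256·255 - 0.113 = 0.0276P*, so P* = 0.54/0.0276 = 19.6.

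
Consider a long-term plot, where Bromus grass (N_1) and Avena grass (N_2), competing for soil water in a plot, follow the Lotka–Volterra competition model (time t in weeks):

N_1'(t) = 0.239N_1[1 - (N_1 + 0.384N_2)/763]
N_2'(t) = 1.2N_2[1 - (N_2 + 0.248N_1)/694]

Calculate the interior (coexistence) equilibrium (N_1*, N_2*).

Setting both brackets to zero gives the nullclines N_1 + 0.384N_2 = 763 and 0.248N_1 + N_2 = 694.
Substituting N_2 = 694 - 0.248N_1 into the first: N_1(1 - 0.384·0.248) = 763 - 0.384·694.
So N_1* = 497/0.905 = 549, and then N_2* = 694 - 0.248·549 = 558.

N_1* ≈ 549, N_2* ≈ 558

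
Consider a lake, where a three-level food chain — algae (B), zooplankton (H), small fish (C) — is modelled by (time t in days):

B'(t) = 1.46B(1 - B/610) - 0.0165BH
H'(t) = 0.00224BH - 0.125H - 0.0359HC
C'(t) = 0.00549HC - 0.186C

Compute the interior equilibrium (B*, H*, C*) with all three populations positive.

From dC/dt = 0: 0.00549H* = 0.186, so H* = 33.9.
From dB/dt = 0: 1.46(1 - B*/610) = 0.0165·33.9, giving B* = 610·(1 - 0.383) = 376.
From dH/dt = 0: 0.00224·376 - 0.125 = 0.0359C*, so C* = 0.718/0.0359 = 20.

B* ≈ 376, H* ≈ 33.9, C* ≈ 20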